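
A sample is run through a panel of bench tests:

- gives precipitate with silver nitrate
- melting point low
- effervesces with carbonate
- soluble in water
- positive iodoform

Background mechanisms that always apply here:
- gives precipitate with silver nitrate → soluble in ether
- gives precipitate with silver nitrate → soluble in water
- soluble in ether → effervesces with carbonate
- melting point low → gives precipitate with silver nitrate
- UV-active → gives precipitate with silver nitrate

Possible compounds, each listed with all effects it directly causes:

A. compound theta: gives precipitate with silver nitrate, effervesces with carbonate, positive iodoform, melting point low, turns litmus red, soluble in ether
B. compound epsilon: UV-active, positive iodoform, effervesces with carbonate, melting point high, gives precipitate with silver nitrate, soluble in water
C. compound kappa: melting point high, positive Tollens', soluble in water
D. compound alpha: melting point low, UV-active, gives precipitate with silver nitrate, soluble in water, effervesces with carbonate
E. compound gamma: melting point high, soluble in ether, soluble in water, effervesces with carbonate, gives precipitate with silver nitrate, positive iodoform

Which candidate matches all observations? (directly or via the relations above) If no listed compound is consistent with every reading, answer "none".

A

For each candidate, compare predicted effects to what was observed:
(A) compound theta — accounts for every observation (soluble in water by gives precipitate with silver nitrate → soluble in water)
(B) compound epsilon — gives precipitate with silver nitrate ✓; melting point low ✗; effervesces with carbonate ✓; soluble in water ✓; positive iodoform ✓
(C) compound kappa — gives precipitate with silver nitrate ✗; melting point low ✗; effervesces with carbonate ✗; soluble in water ✓; positive iodoform ✗
(D) compound alpha — does not account for positive iodoform
(E) compound gamma — gives precipitate with silver nitrate ✓; melting point low ✗; effervesces with carbonate ✓; soluble in water ✓; positive iodoform ✓
(A) is the only candidate with no mismatches.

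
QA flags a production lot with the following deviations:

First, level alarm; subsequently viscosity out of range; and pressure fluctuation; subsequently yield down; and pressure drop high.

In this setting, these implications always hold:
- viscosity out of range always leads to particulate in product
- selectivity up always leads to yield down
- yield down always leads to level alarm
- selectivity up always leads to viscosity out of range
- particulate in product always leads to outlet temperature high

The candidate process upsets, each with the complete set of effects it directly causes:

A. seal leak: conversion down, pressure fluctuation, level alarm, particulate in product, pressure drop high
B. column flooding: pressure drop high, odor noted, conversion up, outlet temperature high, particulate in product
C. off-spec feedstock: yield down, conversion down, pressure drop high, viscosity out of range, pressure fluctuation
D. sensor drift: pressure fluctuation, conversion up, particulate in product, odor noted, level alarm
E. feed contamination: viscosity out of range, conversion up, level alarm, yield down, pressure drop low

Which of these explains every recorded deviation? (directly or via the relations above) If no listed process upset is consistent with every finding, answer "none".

C

Per-candidate check:
(A) seal leak — level alarm +; viscosity out of range -; pressure fluctuation +; yield down -; pressure drop high +
(B) column flooding — level alarm -; viscosity out of range -; pressure fluctuation -; yield down -; pressure drop high +
(C) off-spec feedstock — level alarm + (by yield down → level alarm); viscosity out of range +; pressure fluctuation +; yield down +; pressure drop high +
(D) sensor drift — does not account for viscosity out of range, yield down, pressure drop high
(E) feed contamination — fails on pressure fluctuation, pressure drop high (predicts pressure drop low, not pressure drop high)
(C) is the only candidate with no mismatches.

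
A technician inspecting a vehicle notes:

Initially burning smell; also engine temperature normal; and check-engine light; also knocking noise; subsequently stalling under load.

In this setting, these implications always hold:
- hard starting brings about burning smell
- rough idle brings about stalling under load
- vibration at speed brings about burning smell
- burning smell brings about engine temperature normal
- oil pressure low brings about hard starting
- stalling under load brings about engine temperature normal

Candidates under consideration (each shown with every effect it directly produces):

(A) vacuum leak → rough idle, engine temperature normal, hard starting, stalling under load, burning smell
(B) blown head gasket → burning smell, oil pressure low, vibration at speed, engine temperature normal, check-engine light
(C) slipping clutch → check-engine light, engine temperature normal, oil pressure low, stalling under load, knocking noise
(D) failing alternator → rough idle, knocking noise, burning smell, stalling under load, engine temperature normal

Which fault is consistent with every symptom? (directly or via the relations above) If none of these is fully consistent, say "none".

C

Testing each hypothesis:
(A) vacuum leak — burning smell ✓; engine temperature normal ✓; check-engine light ✗; knocking noise ✗; stalling under load ✓
(B) blown head gasket — burning smell ✓; engine temperature normal ✓; check-engine light ✓; knocking noise ✗; stalling under load ✗
(C) slipping clutch — accounts for every observation (burning smell via oil pressure low → hard starting → burning smell)
(D) failing alternator — burning smell ✓; engine temperature normal ✓; check-engine light ✗; knocking noise ✓; stalling under load ✓
(C) alone accounts for all the evidence.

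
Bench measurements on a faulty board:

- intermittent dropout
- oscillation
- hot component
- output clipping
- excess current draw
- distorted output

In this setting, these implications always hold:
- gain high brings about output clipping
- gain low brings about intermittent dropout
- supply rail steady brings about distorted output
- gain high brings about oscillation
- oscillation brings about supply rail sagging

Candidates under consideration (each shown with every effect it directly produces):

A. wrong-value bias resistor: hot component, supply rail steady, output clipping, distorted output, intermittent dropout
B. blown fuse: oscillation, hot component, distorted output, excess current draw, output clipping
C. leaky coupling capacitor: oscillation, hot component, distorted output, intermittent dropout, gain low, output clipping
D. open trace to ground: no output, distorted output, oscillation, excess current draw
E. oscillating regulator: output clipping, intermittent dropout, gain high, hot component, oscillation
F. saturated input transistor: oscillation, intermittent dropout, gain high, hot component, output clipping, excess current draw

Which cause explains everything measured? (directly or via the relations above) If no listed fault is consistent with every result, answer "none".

none

For each candidate, compare predicted effects to what was observed:
(A) wrong-value bias resistor — intermittent dropout +; oscillation -; hot component +; output clipping +; excess current draw -; distorted output +
(B) blown fuse — intermittent dropout -; oscillation +; hot component +; output clipping +; excess current draw +; distorted output +
(C) leaky coupling capacitor — does not account for excess current draw
(D) open trace to ground — does not account for intermittent dropout, hot component, output clipping
(E) oscillating regulator — intermittent dropout +; oscillation +; hot component +; output clipping +; excess current draw -; distorted output -
(F) saturated input transistor — does not account for distorted output
No candidate is consistent with all observations.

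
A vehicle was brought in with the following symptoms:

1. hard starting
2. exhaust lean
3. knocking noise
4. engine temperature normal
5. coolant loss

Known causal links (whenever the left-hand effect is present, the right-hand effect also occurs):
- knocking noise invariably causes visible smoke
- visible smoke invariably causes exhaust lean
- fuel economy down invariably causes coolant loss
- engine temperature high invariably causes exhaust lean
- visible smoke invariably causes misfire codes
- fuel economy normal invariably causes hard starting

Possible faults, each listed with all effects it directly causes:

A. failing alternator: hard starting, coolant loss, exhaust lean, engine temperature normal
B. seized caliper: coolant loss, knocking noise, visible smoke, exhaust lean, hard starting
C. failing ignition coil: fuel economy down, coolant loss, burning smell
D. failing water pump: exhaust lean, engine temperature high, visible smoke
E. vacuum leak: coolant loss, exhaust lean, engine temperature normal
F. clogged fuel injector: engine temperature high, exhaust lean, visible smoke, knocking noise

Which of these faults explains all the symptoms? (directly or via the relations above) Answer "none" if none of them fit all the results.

Per-candidate check:
(A) failing alternator — hard starting yes; exhaust lean yes; knocking noise NO; engine temperature normal yes; coolant loss yes
(B) seized caliper — hard starting yes; exhaust lean yes; knocking noise yes; engine temperature normal NO; coolant loss yes
(C) failing ignition coil — hard starting NO; exhaust lean NO; knocking noise NO; engine temperature normal NO; coolant loss yes
(D) failing water pump — hard starting NO; exhaust lean yes; knocking noise NO; engine temperature normal NO; coolant loss NO
(E) vacuum leak — does not account for hard starting, knocking noise
(F) clogged fuel injector — hard starting NO; exhaust lean yes; knocking noise yes; engine temperature normal NO; coolant loss NO
No candidate is consistent with all observations.

none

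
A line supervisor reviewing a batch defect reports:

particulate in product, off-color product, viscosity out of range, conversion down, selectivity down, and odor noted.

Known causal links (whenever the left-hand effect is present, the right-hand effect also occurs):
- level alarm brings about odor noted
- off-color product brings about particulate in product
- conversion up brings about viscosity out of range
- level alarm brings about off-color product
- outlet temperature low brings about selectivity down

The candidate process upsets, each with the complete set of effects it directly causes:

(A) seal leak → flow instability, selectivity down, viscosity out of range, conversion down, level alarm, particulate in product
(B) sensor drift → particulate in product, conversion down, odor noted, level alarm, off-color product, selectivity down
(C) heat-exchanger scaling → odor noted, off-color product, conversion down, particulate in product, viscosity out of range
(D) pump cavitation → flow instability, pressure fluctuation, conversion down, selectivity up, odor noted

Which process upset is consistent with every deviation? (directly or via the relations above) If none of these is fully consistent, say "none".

A

For each candidate, compare predicted effects to what was observed:
(A) seal leak — accounts for every observation (off-color product via level alarm → off-color product)
(B) sensor drift — particulate in product +; off-color product +; viscosity out of range -; conversion down +; selectivity down +; odor noted +
(C) heat-exchanger scaling — particulate in product +; off-color product +; viscosity out of range +; conversion down +; selectivity down -; odor noted +
(D) pump cavitation — fails on particulate in product, off-color product, viscosity out of range, selectivity down (predicts selectivity up, not selectivity down)
(A) is the only candidate with no mismatches.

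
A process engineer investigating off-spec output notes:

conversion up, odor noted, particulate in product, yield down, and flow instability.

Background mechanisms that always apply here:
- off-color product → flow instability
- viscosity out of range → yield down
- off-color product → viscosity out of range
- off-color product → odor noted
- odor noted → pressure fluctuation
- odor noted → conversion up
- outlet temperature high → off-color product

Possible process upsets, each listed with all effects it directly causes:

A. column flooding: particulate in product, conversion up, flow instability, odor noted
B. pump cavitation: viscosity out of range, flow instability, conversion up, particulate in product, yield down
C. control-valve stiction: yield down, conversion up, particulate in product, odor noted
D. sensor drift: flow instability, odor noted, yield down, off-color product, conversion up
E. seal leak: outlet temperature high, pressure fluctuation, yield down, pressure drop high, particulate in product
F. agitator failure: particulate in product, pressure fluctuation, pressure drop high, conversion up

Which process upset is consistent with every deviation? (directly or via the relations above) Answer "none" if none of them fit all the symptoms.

Testing each hypothesis:
(A) column flooding — does not account for yield down
(B) pump cavitation — conversion up yes; odor noted NO; particulate in product yes; yield down yes; flow instability yes
(C) control-valve stiction — does not account for flow instability
(D) sensor drift — conversion up yes; odor noted yes; particulate in product NO; yield down yes; flow instability yes
(E) seal leak — conversion up yes (by outlet temperature high → off-color product → odor noted → conversion up); odor noted yes (by outlet temperature high → off-color product → odor noted); particulate in product yes; yield down yes; flow instability yes (by outlet temperature high → off-color product → flow instability)
(F) agitator failure — conversion up yes; odor noted NO; particulate in product yes; yield down NO; flow instability NO
(E) is the only candidate with no mismatches.

E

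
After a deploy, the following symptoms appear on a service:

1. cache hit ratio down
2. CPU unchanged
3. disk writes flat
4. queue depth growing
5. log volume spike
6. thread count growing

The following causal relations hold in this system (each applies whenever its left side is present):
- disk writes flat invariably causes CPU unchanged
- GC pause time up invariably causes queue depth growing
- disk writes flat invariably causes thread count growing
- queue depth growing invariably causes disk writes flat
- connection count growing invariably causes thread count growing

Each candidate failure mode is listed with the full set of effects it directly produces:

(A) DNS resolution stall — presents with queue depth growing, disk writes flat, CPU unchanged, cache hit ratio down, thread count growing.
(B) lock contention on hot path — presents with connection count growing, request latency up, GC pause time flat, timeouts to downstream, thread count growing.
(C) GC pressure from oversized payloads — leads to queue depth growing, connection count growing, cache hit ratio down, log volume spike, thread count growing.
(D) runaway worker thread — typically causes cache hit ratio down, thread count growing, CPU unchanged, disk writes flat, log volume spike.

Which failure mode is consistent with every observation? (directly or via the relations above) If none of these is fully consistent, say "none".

C

Per-candidate check:
(A) DNS resolution stall — cache hit ratio down yes; CPU unchanged yes; disk writes flat yes; queue depth growing yes; log volume spike NO; thread count growing yes
(B) lock contention on hot path — does not account for cache hit ratio down, CPU unchanged, disk writes flat, queue depth growing, log volume spike
(C) GC pressure from oversized payloads — accounts for every observation (CPU unchanged by queue depth growing → disk writes flat → CPU unchanged)
(D) runaway worker thread — cache hit ratio down yes; CPU unchanged yes; disk writes flat yes; queue depth growing NO; log volume spike yes; thread count growing yes
(C) alone accounts for all the evidence.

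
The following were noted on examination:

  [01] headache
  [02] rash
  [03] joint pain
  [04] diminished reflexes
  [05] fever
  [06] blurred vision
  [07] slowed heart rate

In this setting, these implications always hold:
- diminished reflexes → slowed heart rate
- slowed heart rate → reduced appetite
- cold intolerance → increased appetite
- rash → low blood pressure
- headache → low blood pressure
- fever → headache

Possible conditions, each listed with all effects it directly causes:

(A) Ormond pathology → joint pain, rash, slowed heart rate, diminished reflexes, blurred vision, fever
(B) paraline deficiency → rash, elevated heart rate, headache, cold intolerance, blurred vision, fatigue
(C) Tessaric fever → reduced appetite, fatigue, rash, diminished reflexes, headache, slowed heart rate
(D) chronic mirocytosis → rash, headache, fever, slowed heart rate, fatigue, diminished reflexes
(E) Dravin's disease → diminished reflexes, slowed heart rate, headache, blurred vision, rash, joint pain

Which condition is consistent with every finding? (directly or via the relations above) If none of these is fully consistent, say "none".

A

Checking each candidate against the observations:
(A) Ormond pathology — headache ✓ (via fever → headache); rash ✓; joint pain ✓; diminished reflexes ✓; fever ✓; blurred vision ✓; slowed heart rate ✓
(B) paraline deficiency — fails on joint pain, diminished reflexes, fever, slowed heart rate (predicts elevated heart rate, not slowed heart rate)
(C) Tessaric fever — does not account for joint pain, fever, blurred vision
(D) chronic mirocytosis — headache ✓; rash ✓; joint pain ✗; diminished reflexes ✓; fever ✓; blurred vision ✗; slowed heart rate ✓
(E) Dravin's disease — headache ✓; rash ✓; joint pain ✓; diminished reflexes ✓; fever ✗; blurred vision ✓; slowed heart rate ✓
Only (A) is consistent with every observation.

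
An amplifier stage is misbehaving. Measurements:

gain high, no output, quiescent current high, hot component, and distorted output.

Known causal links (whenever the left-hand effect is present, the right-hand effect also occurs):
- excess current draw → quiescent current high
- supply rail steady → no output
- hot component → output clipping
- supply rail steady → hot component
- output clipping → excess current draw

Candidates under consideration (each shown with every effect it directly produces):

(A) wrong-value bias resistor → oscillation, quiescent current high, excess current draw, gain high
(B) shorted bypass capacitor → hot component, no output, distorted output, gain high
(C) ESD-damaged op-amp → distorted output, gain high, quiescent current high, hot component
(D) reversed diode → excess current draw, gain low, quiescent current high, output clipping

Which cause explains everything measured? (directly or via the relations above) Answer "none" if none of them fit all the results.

For each candidate, compare predicted effects to what was observed:
(A) wrong-value bias resistor — does not account for no output, hot component, distorted output
(B) shorted bypass capacitor — accounts for every observation (quiescent current high via hot component → output clipping → excess current draw → quiescent current high)
(C) ESD-damaged op-amp — gain high ✓; no output ✗; quiescent current high ✓; hot component ✓; distorted output ✓
(D) reversed diode — gain high ✗; no output ✗; quiescent current high ✓; hot component ✗; distorted output ✗
(B) alone accounts for all the evidence.

B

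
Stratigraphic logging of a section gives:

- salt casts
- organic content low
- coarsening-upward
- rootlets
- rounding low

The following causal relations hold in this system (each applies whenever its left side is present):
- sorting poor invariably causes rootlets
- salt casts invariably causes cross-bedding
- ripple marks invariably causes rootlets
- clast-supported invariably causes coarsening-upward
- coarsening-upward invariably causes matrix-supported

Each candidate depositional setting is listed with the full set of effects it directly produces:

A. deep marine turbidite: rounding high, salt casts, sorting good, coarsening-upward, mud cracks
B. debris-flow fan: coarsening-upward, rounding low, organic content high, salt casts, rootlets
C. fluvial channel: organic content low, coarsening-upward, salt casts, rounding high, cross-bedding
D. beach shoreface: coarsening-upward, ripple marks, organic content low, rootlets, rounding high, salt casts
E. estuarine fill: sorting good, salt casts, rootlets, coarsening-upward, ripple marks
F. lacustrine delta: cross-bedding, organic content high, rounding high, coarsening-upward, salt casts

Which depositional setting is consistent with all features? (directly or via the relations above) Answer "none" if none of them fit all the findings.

none

For each candidate, compare predicted effects to what was observed:
(A) deep marine turbidite — fails on organic content low, rootlets, rounding low (predicts rounding high, not rounding low)
(B) debris-flow fan — salt casts ✓; organic content low ✗; coarsening-upward ✓; rootlets ✓; rounding low ✓
(C) fluvial channel — salt casts ✓; organic content low ✓; coarsening-upward ✓; rootlets ✗; rounding low ✗
(D) beach shoreface — salt casts ✓; organic content low ✓; coarsening-upward ✓; rootlets ✓; rounding low ✗
(E) estuarine fill — salt casts ✓; organic content low ✗; coarsening-upward ✓; rootlets ✓; rounding low ✗
(F) lacustrine delta — fails on organic content low, rootlets, rounding low (predicts organic content high, not organic content low; predicts rounding high, not rounding low)
None of the listed candidates fits everything.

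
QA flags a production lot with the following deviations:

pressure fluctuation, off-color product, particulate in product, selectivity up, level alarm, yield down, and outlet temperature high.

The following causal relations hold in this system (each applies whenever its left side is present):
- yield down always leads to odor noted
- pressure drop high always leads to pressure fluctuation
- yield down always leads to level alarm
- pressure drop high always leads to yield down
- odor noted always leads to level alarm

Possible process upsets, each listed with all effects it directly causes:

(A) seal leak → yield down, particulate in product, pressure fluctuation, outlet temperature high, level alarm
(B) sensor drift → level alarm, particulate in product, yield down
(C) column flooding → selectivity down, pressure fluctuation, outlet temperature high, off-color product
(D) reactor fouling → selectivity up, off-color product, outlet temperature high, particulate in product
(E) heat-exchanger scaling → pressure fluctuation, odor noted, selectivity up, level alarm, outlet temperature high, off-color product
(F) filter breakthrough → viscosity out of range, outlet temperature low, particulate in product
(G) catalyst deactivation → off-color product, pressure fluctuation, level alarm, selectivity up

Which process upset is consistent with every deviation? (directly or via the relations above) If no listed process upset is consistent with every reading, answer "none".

For each candidate, compare predicted effects to what was observed:
(A) seal leak — pressure fluctuation match; off-color product miss; particulate in product match; selectivity up miss; level alarm match; yield down match; outlet temperature high match
(B) sensor drift — pressure fluctuation miss; off-color product miss; particulate in product match; selectivity up miss; level alarm match; yield down match; outlet temperature high miss
(C) column flooding — pressure fluctuation match; off-color product match; particulate in product miss; selectivity up miss; level alarm miss; yield down miss; outlet temperature high match
(D) reactor fouling — pressure fluctuation miss; off-color product match; particulate in product match; selectivity up match; level alarm miss; yield down miss; outlet temperature high match
(E) heat-exchanger scaling — does not account for particulate in product, yield down
(F) filter breakthrough — fails on pressure fluctuation, off-color product, selectivity up, level alarm, yield down, outlet temperature high (predicts outlet temperature low, not outlet temperature high)
(G) catalyst deactivation — does not account for particulate in product, yield down, outlet temperature high
None of the listed candidates fits everything.

none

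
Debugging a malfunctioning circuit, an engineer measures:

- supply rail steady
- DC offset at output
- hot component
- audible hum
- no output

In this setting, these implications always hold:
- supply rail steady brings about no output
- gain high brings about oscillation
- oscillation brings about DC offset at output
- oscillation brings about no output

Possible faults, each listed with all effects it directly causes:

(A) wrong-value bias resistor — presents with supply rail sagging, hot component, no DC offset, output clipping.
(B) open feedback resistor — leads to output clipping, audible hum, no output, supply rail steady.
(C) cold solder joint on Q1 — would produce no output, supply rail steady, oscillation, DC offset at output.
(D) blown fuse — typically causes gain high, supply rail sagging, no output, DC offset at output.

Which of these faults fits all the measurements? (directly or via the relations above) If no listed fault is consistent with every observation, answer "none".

none

Checking each candidate against the observations:
(A) wrong-value bias resistor — fails on supply rail steady, DC offset at output, audible hum, no output (predicts supply rail sagging, not supply rail steady; predicts no DC offset, not DC offset at output)
(B) open feedback resistor — does not account for DC offset at output, hot component
(C) cold solder joint on Q1 — does not account for hot component, audible hum
(D) blown fuse — supply rail steady NO; DC offset at output yes; hot component NO; audible hum NO; no output yes
No candidate is consistent with all observations.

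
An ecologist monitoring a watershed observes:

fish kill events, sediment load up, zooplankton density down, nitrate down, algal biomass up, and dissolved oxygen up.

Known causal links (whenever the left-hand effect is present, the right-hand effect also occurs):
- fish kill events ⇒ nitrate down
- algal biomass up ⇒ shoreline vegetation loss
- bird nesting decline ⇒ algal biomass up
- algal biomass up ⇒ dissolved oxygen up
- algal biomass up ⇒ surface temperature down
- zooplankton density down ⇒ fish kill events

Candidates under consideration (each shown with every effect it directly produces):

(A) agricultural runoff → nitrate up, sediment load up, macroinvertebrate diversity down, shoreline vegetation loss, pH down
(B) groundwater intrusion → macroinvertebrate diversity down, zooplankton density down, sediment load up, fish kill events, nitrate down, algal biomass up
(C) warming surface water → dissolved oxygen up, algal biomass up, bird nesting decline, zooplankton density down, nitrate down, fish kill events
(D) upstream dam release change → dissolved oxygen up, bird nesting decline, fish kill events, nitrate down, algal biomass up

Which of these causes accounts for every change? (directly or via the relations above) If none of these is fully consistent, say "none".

B

Testing each hypothesis:
(A) agricultural runoff — fish kill events -; sediment load up +; zooplankton density down -; nitrate down -; algal biomass up -; dissolved oxygen up -
(B) groundwater intrusion — fish kill events +; sediment load up +; zooplankton density down +; nitrate down +; algal biomass up +; dissolved oxygen up + (via algal biomass up → dissolved oxygen up)
(C) warming surface water — fish kill events +; sediment load up -; zooplankton density down +; nitrate down +; algal biomass up +; dissolved oxygen up +
(D) upstream dam release change — does not account for sediment load up, zooplankton density down
Only (B) is consistent with every observation.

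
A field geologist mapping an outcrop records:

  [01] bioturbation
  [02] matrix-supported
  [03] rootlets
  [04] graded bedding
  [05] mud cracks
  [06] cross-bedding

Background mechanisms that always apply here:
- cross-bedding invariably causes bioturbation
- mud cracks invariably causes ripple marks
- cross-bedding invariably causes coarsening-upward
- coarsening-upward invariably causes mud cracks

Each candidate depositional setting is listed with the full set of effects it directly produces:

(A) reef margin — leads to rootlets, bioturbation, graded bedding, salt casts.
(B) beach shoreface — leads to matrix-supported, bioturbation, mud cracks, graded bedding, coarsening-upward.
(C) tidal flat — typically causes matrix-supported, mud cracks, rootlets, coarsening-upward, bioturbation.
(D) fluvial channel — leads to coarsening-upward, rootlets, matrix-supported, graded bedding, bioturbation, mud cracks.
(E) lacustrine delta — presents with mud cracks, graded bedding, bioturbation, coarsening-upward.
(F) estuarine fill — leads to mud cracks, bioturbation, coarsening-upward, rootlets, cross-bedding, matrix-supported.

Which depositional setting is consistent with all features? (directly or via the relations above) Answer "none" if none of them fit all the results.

Testing each hypothesis:
(A) reef margin — does not account for matrix-supported, mud cracks, cross-bedding
(B) beach shoreface — does not account for rootlets, cross-bedding
(C) tidal flat — bioturbation ✓; matrix-supported ✓; rootlets ✓; graded bedding ✗; mud cracks ✓; cross-bedding ✗
(D) fluvial channel — does not account for cross-bedding
(E) lacustrine delta — does not account for matrix-supported, rootlets, cross-bedding
(F) estuarine fill — does not account for graded bedding
None of the listed candidates fits everything.

none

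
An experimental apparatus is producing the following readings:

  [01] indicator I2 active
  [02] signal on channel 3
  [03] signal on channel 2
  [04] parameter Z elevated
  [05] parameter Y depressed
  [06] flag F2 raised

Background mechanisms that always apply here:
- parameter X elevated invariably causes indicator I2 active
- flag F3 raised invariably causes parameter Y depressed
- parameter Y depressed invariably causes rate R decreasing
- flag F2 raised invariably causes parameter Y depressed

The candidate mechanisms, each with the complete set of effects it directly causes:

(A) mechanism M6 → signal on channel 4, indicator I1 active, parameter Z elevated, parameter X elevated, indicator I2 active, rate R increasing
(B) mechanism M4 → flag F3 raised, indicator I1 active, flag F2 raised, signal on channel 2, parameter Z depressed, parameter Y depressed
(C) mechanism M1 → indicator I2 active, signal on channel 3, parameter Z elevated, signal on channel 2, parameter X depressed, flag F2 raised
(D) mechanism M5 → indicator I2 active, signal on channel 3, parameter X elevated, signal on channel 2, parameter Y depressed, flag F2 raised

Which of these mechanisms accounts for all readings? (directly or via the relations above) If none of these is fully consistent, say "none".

C

Checking each candidate against the observations:
(A) mechanism M6 — indicator I2 active yes; signal on channel 3 NO; signal on channel 2 NO; parameter Z elevated yes; parameter Y depressed NO; flag F2 raised NO
(B) mechanism M4 — indicator I2 active NO; signal on channel 3 NO; signal on channel 2 yes; parameter Z elevated NO; parameter Y depressed yes; flag F2 raised yes
(C) mechanism M1 — indicator I2 active yes; signal on channel 3 yes; signal on channel 2 yes; parameter Z elevated yes; parameter Y depressed yes (through flag F2 raised → parameter Y depressed); flag F2 raised yes
(D) mechanism M5 — does not account for parameter Z elevated
(C) alone accounts for all the evidence.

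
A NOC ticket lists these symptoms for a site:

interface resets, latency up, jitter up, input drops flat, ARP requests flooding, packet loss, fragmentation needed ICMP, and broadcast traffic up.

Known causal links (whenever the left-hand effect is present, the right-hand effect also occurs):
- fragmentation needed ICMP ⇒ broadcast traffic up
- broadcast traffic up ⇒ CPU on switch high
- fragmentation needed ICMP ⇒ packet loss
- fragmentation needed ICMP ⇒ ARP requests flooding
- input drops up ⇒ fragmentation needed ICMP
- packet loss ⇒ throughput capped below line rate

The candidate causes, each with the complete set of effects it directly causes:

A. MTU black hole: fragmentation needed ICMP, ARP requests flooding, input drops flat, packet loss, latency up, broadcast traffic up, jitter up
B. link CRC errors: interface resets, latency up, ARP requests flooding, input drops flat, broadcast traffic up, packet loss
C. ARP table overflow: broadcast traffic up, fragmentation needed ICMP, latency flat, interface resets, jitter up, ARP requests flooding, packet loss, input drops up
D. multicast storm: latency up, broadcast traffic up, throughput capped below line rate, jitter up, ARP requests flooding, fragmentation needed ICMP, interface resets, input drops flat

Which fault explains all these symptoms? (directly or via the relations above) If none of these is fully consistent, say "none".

D

Per-candidate check:
(A) MTU black hole — does not account for interface resets
(B) link CRC errors — does not account for jitter up, fragmentation needed ICMP
(C) ARP table overflow — fails on latency up, input drops flat (predicts latency flat, not latency up; predicts input drops up, not input drops flat)
(D) multicast storm — accounts for every observation (packet loss by fragmentation needed ICMP → packet loss)
Only (D) is consistent with every observation.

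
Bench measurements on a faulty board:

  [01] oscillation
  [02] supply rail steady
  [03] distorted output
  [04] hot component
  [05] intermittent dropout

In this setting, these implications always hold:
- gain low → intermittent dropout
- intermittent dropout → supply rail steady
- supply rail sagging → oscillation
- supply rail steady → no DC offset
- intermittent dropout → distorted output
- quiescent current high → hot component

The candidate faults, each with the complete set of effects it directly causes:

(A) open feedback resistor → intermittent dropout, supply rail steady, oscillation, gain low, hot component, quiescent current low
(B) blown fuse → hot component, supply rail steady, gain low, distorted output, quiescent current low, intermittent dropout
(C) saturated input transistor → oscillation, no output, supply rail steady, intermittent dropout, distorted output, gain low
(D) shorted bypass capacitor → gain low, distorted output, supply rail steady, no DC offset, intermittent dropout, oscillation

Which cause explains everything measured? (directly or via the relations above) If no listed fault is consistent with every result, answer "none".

A

Per-candidate check:
(A) open feedback resistor — accounts for every observation (distorted output by intermittent dropout → distorted output)
(B) blown fuse — oscillation ✗; supply rail steady ✓; distorted output ✓; hot component ✓; intermittent dropout ✓
(C) saturated input transistor — does not account for hot component
(D) shorted bypass capacitor — oscillation ✓; supply rail steady ✓; distorted output ✓; hot component ✗; intermittent dropout ✓
(A) is the only candidate with no mismatches.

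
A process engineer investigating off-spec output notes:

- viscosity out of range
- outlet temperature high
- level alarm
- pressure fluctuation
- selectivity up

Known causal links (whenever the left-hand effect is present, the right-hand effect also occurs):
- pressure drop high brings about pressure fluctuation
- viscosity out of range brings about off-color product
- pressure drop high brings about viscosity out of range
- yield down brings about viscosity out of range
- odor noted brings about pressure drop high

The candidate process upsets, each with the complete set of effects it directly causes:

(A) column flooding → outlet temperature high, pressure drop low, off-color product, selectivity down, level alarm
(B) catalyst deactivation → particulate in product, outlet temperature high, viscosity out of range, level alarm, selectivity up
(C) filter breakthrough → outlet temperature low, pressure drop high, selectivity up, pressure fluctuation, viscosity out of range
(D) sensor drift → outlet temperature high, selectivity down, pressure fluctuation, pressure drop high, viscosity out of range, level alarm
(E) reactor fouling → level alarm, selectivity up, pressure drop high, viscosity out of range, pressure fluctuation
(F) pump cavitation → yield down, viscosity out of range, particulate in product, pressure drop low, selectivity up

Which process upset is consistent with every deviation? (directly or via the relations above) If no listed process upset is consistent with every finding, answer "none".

Checking each candidate against the observations:
(A) column flooding — viscosity out of range -; outlet temperature high +; level alarm +; pressure fluctuation -; selectivity up -
(B) catalyst deactivation — viscosity out of range +; outlet temperature high +; level alarm +; pressure fluctuation -; selectivity up +
(C) filter breakthrough — fails on outlet temperature high, level alarm (predicts outlet temperature low, not outlet temperature high)
(D) sensor drift — viscosity out of range +; outlet temperature high +; level alarm +; pressure fluctuation +; selectivity up -
(E) reactor fouling — does not account for outlet temperature high
(F) pump cavitation — does not account for outlet temperature high, level alarm, pressure fluctuation
Every candidate fails on at least one observation.

none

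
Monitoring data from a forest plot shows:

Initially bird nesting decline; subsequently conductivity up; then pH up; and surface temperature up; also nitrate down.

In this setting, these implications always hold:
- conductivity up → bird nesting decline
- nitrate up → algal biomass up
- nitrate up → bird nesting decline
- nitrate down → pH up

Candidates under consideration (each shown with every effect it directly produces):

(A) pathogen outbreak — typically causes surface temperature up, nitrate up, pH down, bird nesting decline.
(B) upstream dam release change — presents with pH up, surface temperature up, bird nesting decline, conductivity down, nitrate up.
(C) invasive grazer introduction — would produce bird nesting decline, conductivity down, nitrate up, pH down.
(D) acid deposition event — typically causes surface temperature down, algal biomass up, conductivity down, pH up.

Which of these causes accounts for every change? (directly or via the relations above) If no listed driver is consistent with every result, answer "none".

none

Checking each candidate against the observations:
(A) pathogen outbreak — bird nesting decline yes; conductivity up NO; pH up NO; surface temperature up yes; nitrate down NO
(B) upstream dam release change — fails on conductivity up, nitrate down (predicts conductivity down, not conductivity up; predicts nitrate up, not nitrate down)
(C) invasive grazer introduction — bird nesting decline yes; conductivity up NO; pH up NO; surface temperature up NO; nitrate down NO
(D) acid deposition event — bird nesting decline NO; conductivity up NO; pH up yes; surface temperature up NO; nitrate down NO
None of the listed candidates fits everything.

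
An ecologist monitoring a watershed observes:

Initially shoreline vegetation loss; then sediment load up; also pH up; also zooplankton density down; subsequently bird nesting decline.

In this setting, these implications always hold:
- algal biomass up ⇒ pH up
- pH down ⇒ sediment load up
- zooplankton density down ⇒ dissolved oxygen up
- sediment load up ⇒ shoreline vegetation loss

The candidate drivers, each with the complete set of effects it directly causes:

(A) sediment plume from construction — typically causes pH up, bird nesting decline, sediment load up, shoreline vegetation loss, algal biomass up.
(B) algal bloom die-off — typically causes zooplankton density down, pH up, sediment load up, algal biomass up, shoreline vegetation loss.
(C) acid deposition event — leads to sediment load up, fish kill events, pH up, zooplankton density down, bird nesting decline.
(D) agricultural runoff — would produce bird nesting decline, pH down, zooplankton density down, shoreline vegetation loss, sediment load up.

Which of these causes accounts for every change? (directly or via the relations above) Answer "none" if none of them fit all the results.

C

Per-candidate check:
(A) sediment plume from construction — shoreline vegetation loss +; sediment load up +; pH up +; zooplankton density down -; bird nesting decline +
(B) algal bloom die-off — does not account for bird nesting decline
(C) acid deposition event — accounts for every observation (shoreline vegetation loss by sediment load up → shoreline vegetation loss)
(D) agricultural runoff — shoreline vegetation loss +; sediment load up +; pH up -; zooplankton density down +; bird nesting decline +
(C) alone accounts for all the evidence.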